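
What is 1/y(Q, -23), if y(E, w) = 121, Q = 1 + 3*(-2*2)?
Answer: 1/121 ≈ 0.0082645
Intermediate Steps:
Q = -11 (Q = 1 + 3*(-4) = 1 - 12 = -11)
1/y(Q, -23) = 1/121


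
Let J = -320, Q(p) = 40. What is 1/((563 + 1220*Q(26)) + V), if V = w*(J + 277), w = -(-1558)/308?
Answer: 154/7568405 ≈ 2.0348e-5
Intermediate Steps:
w = 779/154 (w = -(-1558)/308 = -1*(-779/154) = 779/154 ≈ 5.0584)
V = -33497/154 (V = 779*(-320 + 277)/154 = (779/154)*(-43) = -33497/154 ≈ -217.51)
1/((563 + 1220*Q(26)) + V) = 1/((563 + 1220*40) - 33497/154) = 1/((563 + 48800) - 33497/154) = 1/(49363 - 33497/154) = 1/(7568405/154) = 154/7568405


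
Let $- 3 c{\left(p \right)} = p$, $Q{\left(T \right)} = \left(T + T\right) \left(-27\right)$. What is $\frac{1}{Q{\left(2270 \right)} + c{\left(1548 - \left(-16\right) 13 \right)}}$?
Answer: $- \frac{3}{369496} \approx -8.1192 \cdot 10^{-6}$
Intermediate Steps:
$Q{\left(T \right)} = - 54 T$ ($Q{\left(T \right)} = 2 T \left(-27\right) = - 54 T$)
$c{\left(p \right)} = - \frac{p}{3}$
$\frac{1}{Q{\left(2270 \right)} + c{\left(1548 - \left(-16\right) 13 \right)}} = \frac{1}{\left(-54\right) 2270 - \frac{1548 - \left(-16\right) 13}{3}} = \frac{1}{-122580 - \frac{1548 - -208}{3}} = \frac{1}{-122580 - \frac{1548 + 208}{3}} = \frac{1}{-122580 - \frac{1756}{3}} = \frac{1}{- \frac{369496}{3}} = - \frac{3}{369496}$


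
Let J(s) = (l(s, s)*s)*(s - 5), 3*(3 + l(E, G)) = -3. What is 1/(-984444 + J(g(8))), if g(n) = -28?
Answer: -1/988140 ≈ -1.0120e-6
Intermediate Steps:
l(E, G) = -4 (l(E, G) = -3 + (1/3)*(-3) = -3 - 1 = -4)
J(s) = -4*s*(-5 + s) (J(s) = (-4*s)*(s - 5) = (-4*s)*(-5 + s) = -4*s*(-5 + s))
1/(-984444 + J(g(8))) = 1/(-984444 + 4*(-28)*(5 - 1*(-28))) = 1/(-984444 + 4*(-28)*(5 + 28)) = 1/(-984444 + 4*(-28)*33) = 1/(-984444 - 3696) = 1/(-988140) = -1/988140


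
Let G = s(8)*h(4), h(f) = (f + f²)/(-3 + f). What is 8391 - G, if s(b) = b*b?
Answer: 7111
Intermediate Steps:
s(b) = b²
h(f) = (f + f²)/(-3 + f)
G = 1280 (G = 8²*(4*(1 + 4)/(-3 + 4)) = 64*(4*5/1) = 64*(4*1*5) = 64*20 = 1280)
8391 - G = 8391 - 1*1280 = 8391 - 1280 = 7111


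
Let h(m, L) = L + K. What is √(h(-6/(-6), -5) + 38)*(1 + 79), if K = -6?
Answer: 240*√3 ≈ 415.69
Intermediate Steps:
h(m, L) = -6 + L (h(m, L) = L - 6 = -6 + L)
√(h(-6/(-6), -5) + 38)*(1 + 79) = √((-6 - 5) + 38)*(1 + 79) = √(-11 + 38)*80 = √27*80 = (3*√3)*80 = 240*√3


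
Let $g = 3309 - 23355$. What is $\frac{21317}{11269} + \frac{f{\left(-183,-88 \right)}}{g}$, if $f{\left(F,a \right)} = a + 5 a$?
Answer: $\frac{72211769}{37649729} \approx 1.918$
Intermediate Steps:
$g = -20046$ ($g = 3309 - 23355 = -20046$)
$f{\left(F,a \right)} = 6 a$
$\frac{21317}{11269} + \frac{f{\left(-183,-88 \right)}}{g} = \frac{21317}{11269} + \frac{6 \left(-88\right)}{-20046} = 21317 \cdot \frac{1}{11269} - - \frac{88}{3341} = \frac{21317}{11269} + \frac{88}{3341} = \frac{72211769}{37649729}$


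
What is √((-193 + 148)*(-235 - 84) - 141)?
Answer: √14214 ≈ 119.22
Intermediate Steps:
√((-193 + 148)*(-235 - 84) - 141) = √(-45*(-319) - 141) = √(14355 - 141) = √14214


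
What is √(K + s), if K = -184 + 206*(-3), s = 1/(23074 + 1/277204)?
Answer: I*√32810972820543163377230/6396205097 ≈ 28.32*I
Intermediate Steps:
s = 277204/6396205097 (s = 1/(23074 + 1/277204) = 1/(6396205097/277204) = 277204/6396205097 ≈ 4.3339e-5)
K = -802 (K = -184 - 618 = -802)
√(K + s) = √(-802 + 277204/6396205097) = √(-5129756210590/6396205097) = I*√32810972820543163377230/6396205097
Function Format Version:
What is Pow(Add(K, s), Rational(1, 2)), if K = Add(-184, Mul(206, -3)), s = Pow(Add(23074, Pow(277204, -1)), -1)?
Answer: Mul(Rational(1, 6396205097), I, Pow(32810972820543163377230, Rational(1, 2))) ≈ Mul(28.320, I)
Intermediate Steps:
s = Rational(277204, 6396205097) (s = Pow(Add(23074, Rational(1, 277204)), -1) = Pow(Rational(6396205097, 277204), -1) = Rational(277204, 6396205097) ≈ 4.3339e-5)
K = -802 (K = Add(-184, -618) = -802)
Pow(Add(K, s), Rational(1, 2)) = Pow(Add(-802, Rational(277204, 6396205097)), Rational(1, 2)) = Pow(Rational(-5129756210590, 6396205097), Rational(1, 2)) = Mul(Rational(1, 6396205097), I, Pow(32810972820543163377230, Rational(1, 2)))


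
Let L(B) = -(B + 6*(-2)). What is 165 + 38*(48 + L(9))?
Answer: 2103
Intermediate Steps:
L(B) = 12 - B (L(B) = -(B - 12) = -(-12 + B) = 12 - B)
165 + 38*(48 + L(9)) = 165 + 38*(48 + (12 - 1*9)) = 165 + 38*(48 + (12 - 9)) = 165 + 38*(48 + 3) = 165 + 38*51 = 165 + 1938 = 2103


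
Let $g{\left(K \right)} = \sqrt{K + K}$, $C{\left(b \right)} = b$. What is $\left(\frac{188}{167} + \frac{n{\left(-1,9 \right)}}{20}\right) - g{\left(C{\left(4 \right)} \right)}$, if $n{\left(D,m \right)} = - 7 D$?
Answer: $\frac{4929}{3340} - 2 \sqrt{2} \approx -1.3527$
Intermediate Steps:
$g{\left(K \right)} = \sqrt{2} \sqrt{K}$ ($g{\left(K \right)} = \sqrt{2 K} = \sqrt{2} \sqrt{K}$)
$\left(\frac{188}{167} + \frac{n{\left(-1,9 \right)}}{20}\right) - g{\left(C{\left(4 \right)} \right)} = \left(\frac{188}{167} + \frac{\left(-7\right) \left(-1\right)}{20}\right) - \sqrt{2} \sqrt{4} = \left(188 \cdot \frac{1}{167} + 7 \cdot \frac{1}{20}\right) - \sqrt{2} \cdot 2 = \left(\frac{188}{167} + \frac{7}{20}\right) - 2 \sqrt{2} = \frac{4929}{3340} - 2 \sqrt{2}$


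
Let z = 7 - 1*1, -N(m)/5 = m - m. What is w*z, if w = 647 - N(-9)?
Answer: 3882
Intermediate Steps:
N(m) = 0 (N(m) = -5*(m - m) = -5*0 = 0)
z = 6 (z = 7 - 1 = 6)
w = 647 (w = 647 - 1*0 = 647 + 0 = 647)
w*z = 647*6 = 3882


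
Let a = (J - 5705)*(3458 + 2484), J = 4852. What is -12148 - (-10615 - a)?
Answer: -5070059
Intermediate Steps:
a = -5068526 (a = (4852 - 5705)*(3458 + 2484) = -853*5942 = -5068526)
-12148 - (-10615 - a) = -12148 - (-10615 - 1*(-5068526)) = -12148 - (-10615 + 5068526) = -12148 - 1*5057911 = -12148 - 5057911 = -5070059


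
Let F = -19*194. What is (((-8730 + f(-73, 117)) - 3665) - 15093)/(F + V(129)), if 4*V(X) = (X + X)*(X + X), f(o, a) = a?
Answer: -27371/12955 ≈ -2.1128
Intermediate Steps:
F = -3686
V(X) = X² (V(X) = ((X + X)*(X + X))/4 = ((2*X)*(2*X))/4 = (4*X²)/4 = X²)
(((-8730 + f(-73, 117)) - 3665) - 15093)/(F + V(129)) = (((-8730 + 117) - 3665) - 15093)/(-3686 + 129²) = ((-8613 - 3665) - 15093)/(-3686 + 16641) = (-12278 - 15093)/12955 = -27371*1/12955 = -27371/12955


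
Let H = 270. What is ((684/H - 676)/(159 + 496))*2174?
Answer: -21961748/9825 ≈ -2235.3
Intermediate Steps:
((684/H - 676)/(159 + 496))*2174 = ((684/270 - 676)/(159 + 496))*2174 = ((684*(1/270) - 676)/655)*2174 = ((38/15 - 676)*(1/655))*2174 = -10102/15*1/655*2174 = -10102/9825*2174 = -21961748/9825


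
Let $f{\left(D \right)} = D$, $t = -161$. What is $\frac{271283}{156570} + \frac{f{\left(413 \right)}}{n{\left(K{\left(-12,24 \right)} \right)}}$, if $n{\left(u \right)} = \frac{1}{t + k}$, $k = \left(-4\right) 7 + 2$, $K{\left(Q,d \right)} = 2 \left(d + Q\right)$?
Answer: $- \frac{12091786387}{156570} \approx -77229.0$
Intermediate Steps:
$K{\left(Q,d \right)} = 2 Q + 2 d$ ($K{\left(Q,d \right)} = 2 \left(Q + d\right) = 2 Q + 2 d$)
$k = -26$ ($k = -28 + 2 = -26$)
$n{\left(u \right)} = - \frac{1}{187}$ ($n{\left(u \right)} = \frac{1}{-161 - 26} = \frac{1}{-187} = - \frac{1}{187}$)
$\frac{271283}{156570} + \frac{f{\left(413 \right)}}{n{\left(K{\left(-12,24 \right)} \right)}} = \frac{271283}{156570} + \frac{413}{- \frac{1}{187}} = 271283 \cdot \frac{1}{156570} + 413 \left(-187\right) = \frac{271283}{156570} - 77231 = - \frac{12091786387}{156570}$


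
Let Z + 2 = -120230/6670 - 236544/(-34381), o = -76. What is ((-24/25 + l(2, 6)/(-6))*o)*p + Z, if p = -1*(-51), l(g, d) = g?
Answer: 2866409579923/573303175 ≈ 4999.8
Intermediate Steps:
p = 51
Z = -301452169/22932127 (Z = -2 + (-120230/6670 - 236544/(-34381)) = -2 + (-120230*1/6670 - 236544*(-1/34381)) = -2 + (-12023/667 + 236544/34381) = -2 - 255587915/22932127 = -301452169/22932127 ≈ -13.145)
((-24/25 + l(2, 6)/(-6))*o)*p + Z = ((-24/25 + 2/(-6))*(-76))*51 - 301452169/22932127 = ((-24*1/25 + 2*(-1/6))*(-76))*51 - 301452169/22932127 = ((-24/25 - 1/3)*(-76))*51 - 301452169/22932127 = -97/75*(-76)*51 - 301452169/22932127 = (7372/75)*51 - 301452169/22932127 = 125324/25 - 301452169/22932127 = 2866409579923/573303175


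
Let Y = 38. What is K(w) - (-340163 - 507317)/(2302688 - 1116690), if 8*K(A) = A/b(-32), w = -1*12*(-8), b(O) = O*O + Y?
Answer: 76187978/104960823 ≈ 0.72587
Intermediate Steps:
b(O) = 38 + O**2 (b(O) = O*O + 38 = O**2 + 38 = 38 + O**2)
w = 96 (w = -12*(-8) = 96)
K(A) = A/8496 (K(A) = (A/(38 + (-32)**2))/8 = (A/(38 + 1024))/8 = (A/1062)/8 = A/8496)
K(w) - (-340163 - 507317)/(2302688 - 1116690) = (1/8496)*96 - (-340163 - 507317)/(2302688 - 1116690) = 2/177 - (-847480)/1185998 = 2/177 - 1*(-423740/592999) = 2/177 + 423740/592999 = 76187978/104960823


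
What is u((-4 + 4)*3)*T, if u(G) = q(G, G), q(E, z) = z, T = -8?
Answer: 0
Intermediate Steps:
u(G) = G
u((-4 + 4)*3)*T = ((-4 + 4)*3)*(-8) = (0*3)*(-8) = 0*(-8) = 0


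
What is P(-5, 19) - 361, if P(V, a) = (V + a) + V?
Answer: -352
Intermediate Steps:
P(V, a) = a + 2*V
P(-5, 19) - 361 = (19 + 2*(-5)) - 361 = (19 - 10) - 361 = 9 - 361 = -352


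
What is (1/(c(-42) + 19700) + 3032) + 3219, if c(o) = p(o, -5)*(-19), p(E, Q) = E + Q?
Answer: 128726844/20593 ≈ 6251.0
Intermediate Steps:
c(o) = 95 - 19*o (c(o) = (o - 5)*(-19) = (-5 + o)*(-19) = 95 - 19*o)
(1/(c(-42) + 19700) + 3032) + 3219 = (1/((95 - 19*(-42)) + 19700) + 3032) + 3219 = (1/((95 + 798) + 19700) + 3032) + 3219 = (1/(893 + 19700) + 3032) + 3219 = (1/20593 + 3032) + 3219 = 62437977/20593 + 3219 = 128726844/20593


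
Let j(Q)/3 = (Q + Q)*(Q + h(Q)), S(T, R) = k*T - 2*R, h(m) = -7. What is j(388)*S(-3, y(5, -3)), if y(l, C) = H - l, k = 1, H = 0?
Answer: 6208776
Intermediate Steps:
y(l, C) = -l (y(l, C) = 0 - l = -l)
S(T, R) = T - 2*R (S(T, R) = 1*T - 2*R = T - 2*R)
j(Q) = 6*Q*(-7 + Q) (j(Q) = 3*((Q + Q)*(Q - 7)) = 3*((2*Q)*(-7 + Q)) = 3*(2*Q*(-7 + Q)) = 6*Q*(-7 + Q))
j(388)*S(-3, y(5, -3)) = (6*388*(-7 + 388))*(-3 - (-2)*5) = (6*388*381)*(-3 - 2*(-5)) = 886968*(-3 + 10) = 886968*7 = 6208776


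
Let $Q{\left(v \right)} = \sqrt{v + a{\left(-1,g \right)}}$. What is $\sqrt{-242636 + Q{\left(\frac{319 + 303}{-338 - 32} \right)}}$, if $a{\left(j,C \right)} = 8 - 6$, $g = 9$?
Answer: $\frac{\sqrt{-8304217100 + 185 \sqrt{10915}}}{185} \approx 492.58 i$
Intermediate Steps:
$a{\left(j,C \right)} = 2$
$Q{\left(v \right)} = \sqrt{2 + v}$ ($Q{\left(v \right)} = \sqrt{v + 2} = \sqrt{2 + v}$)
$\sqrt{-242636 + Q{\left(\frac{319 + 303}{-338 - 32} \right)}} = \sqrt{-242636 + \sqrt{2 + \frac{319 + 303}{-338 - 32}}} = \sqrt{-242636 + \sqrt{2 + \frac{622}{-370}}} = \sqrt{-242636 + \sqrt{2 + 622 \left(- \frac{1}{370}\right)}} = \sqrt{-242636 + \sqrt{2 - \frac{311}{185}}} = \sqrt{-242636 + \sqrt{\frac{59}{185}}} = \sqrt{-242636 + \frac{\sqrt{10915}}{185}}$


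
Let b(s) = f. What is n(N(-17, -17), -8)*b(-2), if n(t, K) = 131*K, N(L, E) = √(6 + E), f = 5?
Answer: -5240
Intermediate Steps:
b(s) = 5
n(N(-17, -17), -8)*b(-2) = (131*(-8))*5 = -1048*5 = -5240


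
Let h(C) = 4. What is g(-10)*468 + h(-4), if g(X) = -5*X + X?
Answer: 18724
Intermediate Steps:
g(X) = -4*X
g(-10)*468 + h(-4) = -4*(-10)*468 + 4 = 40*468 + 4 = 18720 + 4 = 18724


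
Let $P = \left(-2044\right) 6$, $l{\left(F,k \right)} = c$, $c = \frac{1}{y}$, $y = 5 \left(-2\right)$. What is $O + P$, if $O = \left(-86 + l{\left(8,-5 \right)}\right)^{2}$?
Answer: $- \frac{485079}{100} \approx -4850.8$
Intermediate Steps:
$y = -10$
$c = - \frac{1}{10}$ ($c = \frac{1}{-10} = - \frac{1}{10} \approx -0.1$)
$l{\left(F,k \right)} = - \frac{1}{10}$
$P = -12264$
$O = \frac{741321}{100}$ ($O = \left(-86 - \frac{1}{10}\right)^{2} = \left(- \frac{861}{10}\right)^{2} = \frac{741321}{100} \approx 7413.2$)
$O + P = \frac{741321}{100} - 12264 = - \frac{485079}{100}$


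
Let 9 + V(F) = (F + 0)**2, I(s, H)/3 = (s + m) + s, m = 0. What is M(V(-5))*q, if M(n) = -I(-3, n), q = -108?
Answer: -1944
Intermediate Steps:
I(s, H) = 6*s (I(s, H) = 3*((s + 0) + s) = 3*(s + s) = 3*(2*s) = 6*s)
V(F) = -9 + F**2 (V(F) = -9 + (F + 0)**2 = -9 + F**2)
M(n) = 18 (M(n) = -6*(-3) = -1*(-18) = 18)
M(V(-5))*q = 18*(-108) = -1944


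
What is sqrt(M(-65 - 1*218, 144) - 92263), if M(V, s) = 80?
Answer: I*sqrt(92183) ≈ 303.62*I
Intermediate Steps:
sqrt(M(-65 - 1*218, 144) - 92263) = sqrt(80 - 92263) = sqrt(-92183) = I*sqrt(92183)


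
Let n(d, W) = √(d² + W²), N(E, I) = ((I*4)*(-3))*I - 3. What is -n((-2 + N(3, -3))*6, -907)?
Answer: -√1282333 ≈ -1132.4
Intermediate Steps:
N(E, I) = -3 - 12*I² (N(E, I) = ((4*I)*(-3))*I - 3 = (-12*I)*I - 3 = -12*I² - 3 = -3 - 12*I²)
n(d, W) = √(W² + d²)
-n((-2 + N(3, -3))*6, -907) = -√((-907)² + ((-2 + (-3 - 12*(-3)²))*6)²) = -√(822649 + ((-2 + (-3 - 12*9))*6)²) = -√(822649 + ((-2 + (-3 - 108))*6)²) = -√(822649 + ((-2 - 111)*6)²) = -√(822649 + (-113*6)²) = -√(822649 + (-678)²) = -√(822649 + 459684) = -√1282333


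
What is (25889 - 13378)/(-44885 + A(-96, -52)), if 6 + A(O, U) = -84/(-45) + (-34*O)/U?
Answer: -2439645/8765621 ≈ -0.27832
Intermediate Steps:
A(O, U) = -62/15 - 34*O/U (A(O, U) = -6 + (-84/(-45) + (-34*O)/U) = -6 + (-84*(-1/45) - 34*O/U) = -6 + (28/15 - 34*O/U) = -62/15 - 34*O/U)
(25889 - 13378)/(-44885 + A(-96, -52)) = (25889 - 13378)/(-44885 + (-62/15 - 34*(-96)/(-52))) = 12511/(-44885 + (-62/15 - 34*(-96)*(-1/52))) = 12511/(-44885 + (-62/15 - 816/13)) = 12511/(-44885 - 13046/195) = 12511/(-8765621/195) = 12511*(-195/8765621) = -2439645/8765621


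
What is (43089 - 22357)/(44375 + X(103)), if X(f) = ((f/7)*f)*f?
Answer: 497/4806 ≈ 0.10341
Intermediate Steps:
X(f) = f³/7 (X(f) = ((f*(⅐))*f)*f = ((f/7)*f)*f = (f²/7)*f = f³/7)
(43089 - 22357)/(44375 + X(103)) = (43089 - 22357)/(44375 + (⅐)*103³) = 20732/(44375 + (⅐)*1092727) = 20732/(44375 + 1092727/7) = 20732/(1403352/7) = 20732*(7/1403352) = 497/4806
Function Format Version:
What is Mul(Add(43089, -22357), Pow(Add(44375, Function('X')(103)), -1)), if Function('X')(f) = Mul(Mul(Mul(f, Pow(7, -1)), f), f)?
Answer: Rational(497, 4806) ≈ 0.10341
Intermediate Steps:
Function('X')(f) = Mul(Rational(1, 7), Pow(f, 3)) (Function('X')(f) = Mul(Mul(Mul(f, Rational(1, 7)), f), f) = Mul(Mul(Mul(Rational(1, 7), f), f), f) = Mul(Mul(Rational(1, 7), Pow(f, 2)), f) = Mul(Rational(1, 7), Pow(f, 3)))
Mul(Add(43089, -22357), Pow(Add(44375, Function('X')(103)), -1)) = Mul(Add(43089, -22357), Pow(Add(44375, Mul(Rational(1, 7), Pow(103, 3))), -1)) = Mul(20732, Pow(Add(44375, Mul(Rational(1, 7), 1092727)), -1)) = Mul(20732, Pow(Add(44375, Rational(1092727, 7)), -1)) = Mul(20732, Pow(Rational(1403352, 7), -1)) = Mul(20732, Rational(7, 1403352)) = Rational(497, 4806)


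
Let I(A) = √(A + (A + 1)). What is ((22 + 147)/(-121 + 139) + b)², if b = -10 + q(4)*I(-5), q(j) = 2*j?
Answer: (-11 + 432*I)²/324 ≈ -575.63 - 29.333*I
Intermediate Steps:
I(A) = √(1 + 2*A) (I(A) = √(A + (1 + A)) = √(1 + 2*A))
b = -10 + 24*I (b = -10 + (2*4)*√(1 + 2*(-5)) = -10 + 8*√(1 - 10) = -10 + 8*√(-9) = -10 + 8*(3*I) = -10 + 24*I ≈ -10.0 + 24.0*I)
((22 + 147)/(-121 + 139) + b)² = ((22 + 147)/(-121 + 139) + (-10 + 24*I))² = (169/18 + (-10 + 24*I))² = (-11/18 + 24*I)²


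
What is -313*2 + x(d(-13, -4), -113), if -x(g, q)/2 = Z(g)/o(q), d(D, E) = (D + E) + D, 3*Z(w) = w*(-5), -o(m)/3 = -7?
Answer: -13246/21 ≈ -630.76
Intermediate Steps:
o(m) = 21 (o(m) = -3*(-7) = 21)
Z(w) = -5*w/3 (Z(w) = (w*(-5))/3 = (-5*w)/3 = -5*w/3)
d(D, E) = E + 2*D
x(g, q) = 10*g/63 (x(g, q) = -2*(-5*g/3)/21 = -(-10)*g/63 = 10*g/63)
-313*2 + x(d(-13, -4), -113) = -313*2 + 10*(-4 + 2*(-13))/63 = -626 + 10*(-4 - 26)/63 = -626 + (10/63)*(-30) = -626 - 100/21 = -13246/21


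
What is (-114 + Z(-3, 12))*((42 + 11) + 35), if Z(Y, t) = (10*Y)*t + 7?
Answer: -41096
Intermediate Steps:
Z(Y, t) = 7 + 10*Y*t (Z(Y, t) = 10*Y*t + 7 = 7 + 10*Y*t)
(-114 + Z(-3, 12))*((42 + 11) + 35) = (-114 + (7 + 10*(-3)*12))*((42 + 11) + 35) = (-114 + (7 - 360))*(53 + 35) = (-114 - 353)*88 = -467*88 = -41096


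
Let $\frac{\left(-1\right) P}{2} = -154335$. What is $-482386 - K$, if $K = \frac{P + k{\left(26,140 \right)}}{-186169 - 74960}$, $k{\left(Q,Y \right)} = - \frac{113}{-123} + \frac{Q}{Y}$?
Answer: $- \frac{1084555766708131}{2248320690} \approx -4.8239 \cdot 10^{5}$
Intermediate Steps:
$P = 308670$ ($P = \left(-2\right) \left(-154335\right) = 308670$)
$k{\left(Q,Y \right)} = \frac{113}{123} + \frac{Q}{Y}$ ($k{\left(Q,Y \right)} = \left(-113\right) \left(- \frac{1}{123}\right) + \frac{Q}{Y} = \frac{113}{123} + \frac{Q}{Y}$)
$K = - \frac{2657658209}{2248320690}$ ($K = \frac{308670 + \left(\frac{113}{123} + \frac{26}{140}\right)}{-186169 - 74960} = \frac{308670 + \left(\frac{113}{123} + 26 \cdot \frac{1}{140}\right)}{-261129} = \left(308670 + \left(\frac{113}{123} + \frac{13}{70}\right)\right) \left(- \frac{1}{261129}\right) = \left(308670 + \frac{9509}{8610}\right) \left(- \frac{1}{261129}\right) = \frac{2657658209}{8610} \left(- \frac{1}{261129}\right) = - \frac{2657658209}{2248320690} \approx -1.1821$)
$-482386 - K = -482386 - - \frac{2657658209}{2248320690} = -482386 + \frac{2657658209}{2248320690} = - \frac{1084555766708131}{2248320690}$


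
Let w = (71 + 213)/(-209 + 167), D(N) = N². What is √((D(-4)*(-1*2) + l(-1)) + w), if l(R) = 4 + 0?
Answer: I*√15330/21 ≈ 5.8959*I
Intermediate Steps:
l(R) = 4
w = -142/21 (w = 284/(-42) = 284*(-1/42) = -142/21 ≈ -6.7619)
√((D(-4)*(-1*2) + l(-1)) + w) = √(((-4)²*(-1*2) + 4) - 142/21) = √((16*(-2) + 4) - 142/21) = √((-32 + 4) - 142/21) = √(-28 - 142/21) = √(-730/21) = I*√15330/21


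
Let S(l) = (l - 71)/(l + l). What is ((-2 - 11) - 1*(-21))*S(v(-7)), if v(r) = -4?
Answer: 75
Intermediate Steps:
S(l) = (-71 + l)/(2*l) (S(l) = (-71 + l)/((2*l)) = (-71 + l)*(1/(2*l)) = (-71 + l)/(2*l))
((-2 - 11) - 1*(-21))*S(v(-7)) = ((-2 - 11) - 1*(-21))*((1/2)*(-71 - 4)/(-4)) = (-13 + 21)*((1/2)*(-1/4)*(-75)) = 8*(75/8) = 75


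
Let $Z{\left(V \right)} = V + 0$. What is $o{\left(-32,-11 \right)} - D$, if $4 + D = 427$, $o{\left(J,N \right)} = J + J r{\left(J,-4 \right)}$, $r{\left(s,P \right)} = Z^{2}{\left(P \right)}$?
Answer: $-967$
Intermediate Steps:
$Z{\left(V \right)} = V$
$r{\left(s,P \right)} = P^{2}$
$o{\left(J,N \right)} = 17 J$ ($o{\left(J,N \right)} = J + J \left(-4\right)^{2} = J + J 16 = J + 16 J = 17 J$)
$D = 423$ ($D = -4 + 427 = 423$)
$o{\left(-32,-11 \right)} - D = 17 \left(-32\right) - 423 = -544 - 423 = -967$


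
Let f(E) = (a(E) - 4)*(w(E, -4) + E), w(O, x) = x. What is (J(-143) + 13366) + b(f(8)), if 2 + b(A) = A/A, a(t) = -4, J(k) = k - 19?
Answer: 13203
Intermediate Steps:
J(k) = -19 + k
f(E) = 32 - 8*E (f(E) = (-4 - 4)*(-4 + E) = -8*(-4 + E) = 32 - 8*E)
b(A) = -1 (b(A) = -2 + A/A = -2 + 1 = -1)
(J(-143) + 13366) + b(f(8)) = ((-19 - 143) + 13366) - 1 = (-162 + 13366) - 1 = 13204 - 1 = 13203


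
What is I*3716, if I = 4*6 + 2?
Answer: 96616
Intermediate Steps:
I = 26 (I = 24 + 2 = 26)
I*3716 = 26*3716 = 96616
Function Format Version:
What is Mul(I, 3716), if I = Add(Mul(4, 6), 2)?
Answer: 96616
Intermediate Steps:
I = 26 (I = Add(24, 2) = 26)
Mul(I, 3716) = Mul(26, 3716) = 96616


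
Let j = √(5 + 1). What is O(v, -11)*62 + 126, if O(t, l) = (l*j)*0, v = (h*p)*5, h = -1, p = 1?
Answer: 126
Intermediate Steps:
j = √6 ≈ 2.4495
v = -5 (v = -1*1*5 = -1*5 = -5)
O(t, l) = 0 (O(t, l) = (l*√6)*0 = 0)
O(v, -11)*62 + 126 = 0*62 + 126 = 0 + 126 = 126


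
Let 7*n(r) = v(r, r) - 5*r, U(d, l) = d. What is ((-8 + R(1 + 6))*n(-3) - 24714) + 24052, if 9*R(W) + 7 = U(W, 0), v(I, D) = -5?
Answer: -4714/7 ≈ -673.43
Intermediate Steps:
R(W) = -7/9 + W/9
n(r) = -5/7 - 5*r/7 (n(r) = (-5 - 5*r)/7 = -5/7 - 5*r/7)
((-8 + R(1 + 6))*n(-3) - 24714) + 24052 = ((-8 + (-7/9 + (1 + 6)/9))*(-5/7 - 5/7*(-3)) - 24714) + 24052 = ((-8 + (-7/9 + (1/9)*7))*(-5/7 + 15/7) - 24714) + 24052 = ((-8 + (-7/9 + 7/9))*(10/7) - 24714) + 24052 = ((-8 + 0)*(10/7) - 24714) + 24052 = (-8*10/7 - 24714) + 24052 = (-80/7 - 24714) + 24052 = -173078/7 + 24052 = -4714/7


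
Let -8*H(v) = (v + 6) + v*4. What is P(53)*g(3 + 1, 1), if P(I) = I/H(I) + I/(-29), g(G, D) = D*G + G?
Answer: -213272/7859 ≈ -27.137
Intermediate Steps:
g(G, D) = G + D*G
H(v) = -¾ - 5*v/8 (H(v) = -((v + 6) + v*4)/8 = -((6 + v) + 4*v)/8 = -(6 + 5*v)/8 = -¾ - 5*v/8)
P(I) = -I/29 + I/(-¾ - 5*I/8) (P(I) = I/(-¾ - 5*I/8) + I/(-29) = I/(-¾ - 5*I/8) + I*(-1/29) = I/(-¾ - 5*I/8) - I/29 = -I/29 + I/(-¾ - 5*I/8))
P(53)*g(3 + 1, 1) = ((1/29)*53*(-238 - 5*53)/(6 + 5*53))*((3 + 1)*(1 + 1)) = ((1/29)*53*(-238 - 265)/(6 + 265))*(4*2) = ((1/29)*53*(-503)/271)*8 = ((1/29)*53*(1/271)*(-503))*8 = -26659/7859*8 = -213272/7859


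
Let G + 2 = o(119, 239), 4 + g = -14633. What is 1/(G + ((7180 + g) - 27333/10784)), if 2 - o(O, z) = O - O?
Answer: -10784/80443621 ≈ -0.00013406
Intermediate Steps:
o(O, z) = 2 (o(O, z) = 2 - (O - O) = 2 - 1*0 = 2 + 0 = 2)
g = -14637 (g = -4 - 14633 = -14637)
G = 0 (G = -2 + 2 = 0)
1/(G + ((7180 + g) - 27333/10784)) = 1/(0 + ((7180 - 14637) - 27333/10784)) = 1/(0 + (-7457 - 27333*1/10784)) = 1/(0 + (-7457 - 27333/10784)) = 1/(0 - 80443621/10784) = 1/(-80443621/10784) = -10784/80443621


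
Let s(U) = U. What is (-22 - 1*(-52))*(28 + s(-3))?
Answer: 750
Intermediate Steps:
(-22 - 1*(-52))*(28 + s(-3)) = (-22 - 1*(-52))*(28 - 3) = (-22 + 52)*25 = 30*25 = 750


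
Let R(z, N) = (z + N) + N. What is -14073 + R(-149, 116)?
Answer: -13990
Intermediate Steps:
R(z, N) = z + 2*N (R(z, N) = (N + z) + N = z + 2*N)
-14073 + R(-149, 116) = -14073 + (-149 + 2*116) = -14073 + (-149 + 232) = -14073 + 83 = -13990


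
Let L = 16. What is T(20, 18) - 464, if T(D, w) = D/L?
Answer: -1851/4 ≈ -462.75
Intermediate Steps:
T(D, w) = D/16
T(20, 18) - 464 = (1/16)*20 - 464 = 5/4 - 464 = -1851/4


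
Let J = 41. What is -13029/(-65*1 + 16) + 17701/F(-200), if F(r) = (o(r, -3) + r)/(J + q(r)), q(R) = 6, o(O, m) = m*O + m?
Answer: 45937916/19453 ≈ 2361.5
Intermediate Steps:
o(O, m) = m + O*m (o(O, m) = O*m + m = m + O*m)
F(r) = -3/47 - 2*r/47 (F(r) = (-3*(1 + r) + r)/(41 + 6) = ((-3 - 3*r) + r)/47 = (-3 - 2*r)*(1/47) = -3/47 - 2*r/47)
-13029/(-65*1 + 16) + 17701/F(-200) = -13029/(-65*1 + 16) + 17701/(-3/47 - 2/47*(-200)) = -13029/(-65 + 16) + 17701/(-3/47 + 400/47) = -13029/(-49) + 17701/(397/47) = -13029*(-1/49) + 17701*(47/397) = 13029/49 + 831947/397 = 45937916/19453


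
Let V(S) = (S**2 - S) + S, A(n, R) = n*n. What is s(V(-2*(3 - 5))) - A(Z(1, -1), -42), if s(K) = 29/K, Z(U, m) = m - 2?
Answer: -115/16 ≈ -7.1875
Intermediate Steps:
Z(U, m) = -2 + m
A(n, R) = n**2
V(S) = S**2
s(V(-2*(3 - 5))) - A(Z(1, -1), -42) = 29/((-2*(3 - 5))**2) - (-2 - 1)**2 = 29/((-2*(-2))**2) - 1*(-3)**2 = 29/(4**2) - 1*9 = 29/16 - 9 = -115/16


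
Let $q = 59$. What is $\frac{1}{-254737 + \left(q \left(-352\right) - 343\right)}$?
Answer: $- \frac{1}{275848} \approx -3.6252 \cdot 10^{-6}$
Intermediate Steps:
$\frac{1}{-254737 + \left(q \left(-352\right) - 343\right)} = \frac{1}{-254737 + \left(59 \left(-352\right) - 343\right)} = \frac{1}{-254737 - 21111} = \frac{1}{-275848} = - \frac{1}{275848}$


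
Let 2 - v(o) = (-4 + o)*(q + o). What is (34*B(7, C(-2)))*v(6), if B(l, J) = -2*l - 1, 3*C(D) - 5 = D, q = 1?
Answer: 6120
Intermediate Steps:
C(D) = 5/3 + D/3
B(l, J) = -1 - 2*l
v(o) = 2 - (1 + o)*(-4 + o) (v(o) = 2 - (-4 + o)*(1 + o) = 2 - (1 + o)*(-4 + o))
(34*B(7, C(-2)))*v(6) = (34*(-1 - 2*7))*(6 - 1*6**2 + 3*6) = (34*(-1 - 14))*(6 - 1*36 + 18) = (34*(-15))*(6 - 36 + 18) = -510*(-12) = 6120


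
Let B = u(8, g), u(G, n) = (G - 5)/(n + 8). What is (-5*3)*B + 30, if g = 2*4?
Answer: 435/16 ≈ 27.188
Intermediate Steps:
g = 8
u(G, n) = (-5 + G)/(8 + n)
B = 3/16 (B = (-5 + 8)/(8 + 8) = 3/16 ≈ 0.18750)
(-5*3)*B + 30 = -5*3*(3/16) + 30 = -15*3/16 + 30 = -45/16 + 30 = 435/16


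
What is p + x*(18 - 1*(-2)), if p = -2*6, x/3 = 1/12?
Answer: -7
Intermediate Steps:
x = ¼ (x = 3/12 = 3*(1/12) = ¼ ≈ 0.25000)
p = -12
p + x*(18 - 1*(-2)) = -12 + (18 - 1*(-2))/4 = -12 + (18 + 2)/4 = -12 + (¼)*20 = -12 + 5 = -7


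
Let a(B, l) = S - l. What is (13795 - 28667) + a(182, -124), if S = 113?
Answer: -14635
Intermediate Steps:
a(B, l) = 113 - l
(13795 - 28667) + a(182, -124) = (13795 - 28667) + (113 - 1*(-124)) = -14872 + (113 + 124) = -14872 + 237 = -14635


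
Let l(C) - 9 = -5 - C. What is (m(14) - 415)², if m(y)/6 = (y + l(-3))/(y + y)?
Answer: 674041/4 ≈ 1.6851e+5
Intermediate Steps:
l(C) = 4 - C (l(C) = 9 + (-5 - C) = 4 - C)
m(y) = 3*(7 + y)/y (m(y) = 6*((y + (4 - 1*(-3)))/(y + y)) = 6*((y + (4 + 3))/((2*y))) = 6*((y + 7)*(1/(2*y))) = 6*((7 + y)*(1/(2*y))) = 6*((7 + y)/(2*y)) = 3*(7 + y)/y)
(m(14) - 415)² = ((3 + 21/14) - 415)² = ((3 + 21*(1/14)) - 415)² = ((3 + 3/2) - 415)² = (9/2 - 415)² = (-821/2)² = 674041/4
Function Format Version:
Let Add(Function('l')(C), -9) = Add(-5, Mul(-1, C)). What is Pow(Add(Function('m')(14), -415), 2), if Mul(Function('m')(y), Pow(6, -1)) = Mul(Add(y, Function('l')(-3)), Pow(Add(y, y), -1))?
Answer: Rational(674041, 4) ≈ 1.6851e+5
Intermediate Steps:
Function('l')(C) = Add(4, Mul(-1, C)) (Function('l')(C) = Add(9, Add(-5, Mul(-1, C))) = Add(4, Mul(-1, C)))
Function('m')(y) = Mul(3, Pow(y, -1), Add(7, y)) (Function('m')(y) = Mul(6, Mul(Add(y, Add(4, Mul(-1, -3))), Pow(Add(y, y), -1))) = Mul(6, Mul(Add(y, Add(4, 3)), Pow(Mul(2, y), -1))) = Mul(6, Mul(Add(y, 7), Mul(Rational(1, 2), Pow(y, -1)))) = Mul(6, Mul(Add(7, y), Mul(Rational(1, 2), Pow(y, -1)))) = Mul(6, Mul(Rational(1, 2), Pow(y, -1), Add(7, y))) = Mul(3, Pow(y, -1), Add(7, y)))
Pow(Add(Function('m')(14), -415), 2) = Pow(Add(Add(3, Mul(21, Pow(14, -1))), -415), 2) = Pow(Add(Add(3, Mul(21, Rational(1, 14))), -415), 2) = Pow(Add(Add(3, Rational(3, 2)), -415), 2) = Pow(Add(Rational(9, 2), -415), 2) = Pow(Rational(-821, 2), 2) = Rational(674041, 4)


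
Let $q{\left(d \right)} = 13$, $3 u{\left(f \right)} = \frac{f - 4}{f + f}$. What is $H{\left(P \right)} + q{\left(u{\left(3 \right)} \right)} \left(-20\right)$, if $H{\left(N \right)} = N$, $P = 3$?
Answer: $-257$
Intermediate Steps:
$u{\left(f \right)} = \frac{-4 + f}{6 f}$ ($u{\left(f \right)} = \frac{\left(f - 4\right) \frac{1}{f + f}}{3} = \frac{\left(-4 + f\right) \frac{1}{2 f}}{3} = \frac{\frac{1}{2} \frac{1}{f} \left(-4 + f\right)}{3} = \frac{-4 + f}{6 f}$)
$H{\left(P \right)} + q{\left(u{\left(3 \right)} \right)} \left(-20\right) = 3 + 13 \left(-20\right) = 3 - 260 = -257$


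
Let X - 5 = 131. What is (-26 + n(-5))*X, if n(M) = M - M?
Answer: -3536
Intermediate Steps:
X = 136 (X = 5 + 131 = 136)
n(M) = 0
(-26 + n(-5))*X = (-26 + 0)*136 = -26*136 = -3536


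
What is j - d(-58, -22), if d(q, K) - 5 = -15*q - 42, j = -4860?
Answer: -5693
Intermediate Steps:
d(q, K) = -37 - 15*q (d(q, K) = 5 + (-15*q - 42) = 5 + (-42 - 15*q) = -37 - 15*q)
j - d(-58, -22) = -4860 - (-37 - 15*(-58)) = -4860 - (-37 + 870) = -4860 - 1*833 = -4860 - 833 = -5693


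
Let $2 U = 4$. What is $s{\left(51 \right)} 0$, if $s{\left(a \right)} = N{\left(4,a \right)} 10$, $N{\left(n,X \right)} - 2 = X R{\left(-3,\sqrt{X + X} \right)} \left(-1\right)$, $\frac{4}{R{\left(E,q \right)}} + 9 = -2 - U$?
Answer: $0$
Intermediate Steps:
$U = 2$ ($U = \frac{1}{2} \cdot 4 = 2$)
$R{\left(E,q \right)} = - \frac{4}{13}$ ($R{\left(E,q \right)} = \frac{4}{-9 - 4} = \frac{4}{-13} = 4 \left(- \frac{1}{13}\right) = - \frac{4}{13}$)
$N{\left(n,X \right)} = 2 + \frac{4 X}{13}$ ($N{\left(n,X \right)} = 2 + X \left(- \frac{4}{13}\right) \left(-1\right) = 2 + - \frac{4 X}{13} \left(-1\right) = 2 + \frac{4 X}{13}$)
$s{\left(a \right)} = 20 + \frac{40 a}{13}$ ($s{\left(a \right)} = \left(2 + \frac{4 a}{13}\right) 10 = 20 + \frac{40 a}{13}$)
$s{\left(51 \right)} 0 = \left(20 + \frac{40}{13} \cdot 51\right) 0 = \left(20 + \frac{2040}{13}\right) 0 = \frac{2300}{13} \cdot 0 = 0$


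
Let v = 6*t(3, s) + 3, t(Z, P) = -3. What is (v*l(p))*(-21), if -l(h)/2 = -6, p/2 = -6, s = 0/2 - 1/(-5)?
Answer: 3780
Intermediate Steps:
s = ⅕ (s = 0*(½) - 1*(-⅕) = 0 + ⅕ = ⅕ ≈ 0.20000)
p = -12 (p = 2*(-6) = -12)
v = -15 (v = 6*(-3) + 3 = -18 + 3 = -15)
l(h) = 12 (l(h) = -2*(-6) = 12)
(v*l(p))*(-21) = -15*12*(-21) = -180*(-21) = 3780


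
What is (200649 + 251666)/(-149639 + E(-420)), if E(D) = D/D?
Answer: -452315/149638 ≈ -3.0227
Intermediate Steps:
E(D) = 1
(200649 + 251666)/(-149639 + E(-420)) = (200649 + 251666)/(-149639 + 1) = 452315/(-149638) = 452315*(-1/149638) = -452315/149638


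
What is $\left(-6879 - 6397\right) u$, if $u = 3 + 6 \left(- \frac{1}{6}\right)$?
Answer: $-26552$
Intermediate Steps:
$u = 2$ ($u = 3 + 6 \left(\left(-1\right) \frac{1}{6}\right) = 3 + 6 \left(- \frac{1}{6}\right) = 3 - 1 = 2$)
$\left(-6879 - 6397\right) u = \left(-6879 - 6397\right) 2 = \left(-13276\right) 2 = -26552$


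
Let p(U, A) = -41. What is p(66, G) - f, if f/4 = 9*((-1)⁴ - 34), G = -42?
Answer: 1147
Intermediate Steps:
f = -1188 (f = 4*(9*((-1)⁴ - 34)) = 4*(9*(1 - 34)) = 4*(9*(-33)) = 4*(-297) = -1188)
p(66, G) - f = -41 - 1*(-1188) = -41 + 1188 = 1147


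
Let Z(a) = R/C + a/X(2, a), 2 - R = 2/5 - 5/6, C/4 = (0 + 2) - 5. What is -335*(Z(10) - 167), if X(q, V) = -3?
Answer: 4113331/72 ≈ 57130.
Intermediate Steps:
C = -12 (C = 4*((0 + 2) - 5) = 4*(2 - 5) = 4*(-3) = -12)
R = 73/30 (R = 2 - (2/5 - 5/6) = 2 - 1*(-13/30) = 2 + 13/30 = 73/30 ≈ 2.4333)
Z(a) = -73/360 - a/3 (Z(a) = (73/30)/(-12) + a/(-3) = (73/30)*(-1/12) + a*(-1/3) = -73/360 - a/3)
-335*(Z(10) - 167) = -335*((-73/360 - 1/3*10) - 167) = -335*((-73/360 - 10/3) - 167) = -335*(-1273/360 - 167) = -335*(-61393/360) = 4113331/72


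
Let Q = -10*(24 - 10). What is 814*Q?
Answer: -113960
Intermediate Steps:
Q = -140 (Q = -10*14 = -140)
814*Q = 814*(-140) = -113960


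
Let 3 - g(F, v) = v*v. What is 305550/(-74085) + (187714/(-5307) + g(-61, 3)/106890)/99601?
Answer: -191834641927257613/46509068271930495 ≈ -4.1247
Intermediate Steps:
g(F, v) = 3 - v² (g(F, v) = 3 - v*v = 3 - v²)
305550/(-74085) + (187714/(-5307) + g(-61, 3)/106890)/99601 = 305550/(-74085) + (187714/(-5307) + (3 - 1*3²)/106890)/99601 = 305550*(-1/74085) + (187714*(-1/5307) + (3 - 1*9)*(1/106890))*(1/99601) = -20370/4939 + (-187714/5307 + (3 - 9)*(1/106890))*(1/99601) = -20370/4939 + (-187714/5307 - 6*1/106890)*(1/99601) = -20370/4939 + (-187714/5307 - 1/17815)*(1/99601) = -20370/4939 - 3344130217/94544205*1/99601 = -20370/4939 - 3344130217/9416697362205 = -191834641927257613/46509068271930495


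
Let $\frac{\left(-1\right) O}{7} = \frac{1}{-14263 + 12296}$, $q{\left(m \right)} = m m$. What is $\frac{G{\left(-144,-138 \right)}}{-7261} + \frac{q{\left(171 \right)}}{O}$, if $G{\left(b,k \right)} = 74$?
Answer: $\frac{59661611107}{7261} \approx 8.2167 \cdot 10^{6}$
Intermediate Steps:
$q{\left(m \right)} = m^{2}$
$O = \frac{1}{281}$ ($O = - \frac{7}{-14263 + 12296} = - \frac{7}{-1967} = \left(-7\right) \left(- \frac{1}{1967}\right) = \frac{1}{281} \approx 0.0035587$)
$\frac{G{\left(-144,-138 \right)}}{-7261} + \frac{q{\left(171 \right)}}{O} = \frac{74}{-7261} + 171^{2} \frac{1}{\frac{1}{281}} = 74 \left(- \frac{1}{7261}\right) + 29241 \cdot 281 = - \frac{74}{7261} + 8216721 = \frac{59661611107}{7261}$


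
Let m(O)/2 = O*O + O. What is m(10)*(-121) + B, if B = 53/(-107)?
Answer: -2848393/107 ≈ -26621.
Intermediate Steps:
m(O) = 2*O + 2*O**2 (m(O) = 2*(O*O + O) = 2*(O**2 + O) = 2*(O + O**2) = 2*O + 2*O**2)
B = -53/107 (B = 53*(-1/107) = -53/107 ≈ -0.49533)
m(10)*(-121) + B = (2*10*(1 + 10))*(-121) - 53/107 = (2*10*11)*(-121) - 53/107 = 220*(-121) - 53/107 = -26620 - 53/107 = -2848393/107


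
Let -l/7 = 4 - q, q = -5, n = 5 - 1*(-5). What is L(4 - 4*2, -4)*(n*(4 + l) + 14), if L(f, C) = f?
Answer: 2304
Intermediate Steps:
n = 10 (n = 5 + 5 = 10)
l = -63 (l = -7*(4 - 1*(-5)) = -7*(4 + 5) = -7*9 = -63)
L(4 - 4*2, -4)*(n*(4 + l) + 14) = (4 - 4*2)*(10*(4 - 63) + 14) = (4 - 8)*(10*(-59) + 14) = -4*(-590 + 14) = -4*(-576) = 2304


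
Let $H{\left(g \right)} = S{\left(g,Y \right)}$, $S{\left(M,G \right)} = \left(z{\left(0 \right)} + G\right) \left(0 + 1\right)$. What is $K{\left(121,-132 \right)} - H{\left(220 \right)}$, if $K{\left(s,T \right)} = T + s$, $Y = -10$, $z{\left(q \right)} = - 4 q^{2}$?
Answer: $-1$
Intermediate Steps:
$S{\left(M,G \right)} = G$ ($S{\left(M,G \right)} = \left(- 4 \cdot 0^{2} + G\right) \left(0 + 1\right) = \left(\left(-4\right) 0 + G\right) 1 = \left(0 + G\right) 1 = G 1 = G$)
$H{\left(g \right)} = -10$
$K{\left(121,-132 \right)} - H{\left(220 \right)} = \left(-132 + 121\right) - -10 = -11 + 10 = -1$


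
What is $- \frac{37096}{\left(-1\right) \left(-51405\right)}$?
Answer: $- \frac{37096}{51405} \approx -0.72164$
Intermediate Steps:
$- \frac{37096}{\left(-1\right) \left(-51405\right)} = - \frac{37096}{51405}$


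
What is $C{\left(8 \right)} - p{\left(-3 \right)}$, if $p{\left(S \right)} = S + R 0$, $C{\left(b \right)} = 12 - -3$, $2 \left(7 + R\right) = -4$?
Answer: $18$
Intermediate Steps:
$R = -9$ ($R = -7 + \frac{1}{2} \left(-4\right) = -7 - 2 = -9$)
$C{\left(b \right)} = 15$ ($C{\left(b \right)} = 12 + 3 = 15$)
$p{\left(S \right)} = S$ ($p{\left(S \right)} = S - 0 = S + 0 = S$)
$C{\left(8 \right)} - p{\left(-3 \right)} = 15 - -3 = 15 + 3 = 18$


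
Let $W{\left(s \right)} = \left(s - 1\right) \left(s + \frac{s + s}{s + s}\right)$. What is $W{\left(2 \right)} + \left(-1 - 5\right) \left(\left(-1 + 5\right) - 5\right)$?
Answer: $9$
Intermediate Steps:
$W{\left(s \right)} = \left(1 + s\right) \left(-1 + s\right)$ ($W{\left(s \right)} = \left(-1 + s\right) \left(s + \frac{2 s}{2 s}\right) = \left(-1 + s\right) \left(s + 2 s \frac{1}{2 s}\right) = \left(-1 + s\right) \left(s + 1\right) = \left(-1 + s\right) \left(1 + s\right) = \left(1 + s\right) \left(-1 + s\right)$)
$W{\left(2 \right)} + \left(-1 - 5\right) \left(\left(-1 + 5\right) - 5\right) = \left(-1 + 2^{2}\right) + \left(-1 - 5\right) \left(\left(-1 + 5\right) - 5\right) = \left(-1 + 4\right) - 6 \left(4 - 5\right) = 3 - -6 = 3 + 6 = 9$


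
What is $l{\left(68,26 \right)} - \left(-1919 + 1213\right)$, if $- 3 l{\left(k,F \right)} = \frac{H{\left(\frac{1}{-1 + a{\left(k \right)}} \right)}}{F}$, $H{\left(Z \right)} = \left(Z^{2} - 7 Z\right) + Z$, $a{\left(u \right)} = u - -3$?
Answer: $\frac{269833619}{382200} \approx 706.0$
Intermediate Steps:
$a{\left(u \right)} = 3 + u$ ($a{\left(u \right)} = u + 3 = 3 + u$)
$H{\left(Z \right)} = Z^{2} - 6 Z$
$l{\left(k,F \right)} = - \frac{-6 + \frac{1}{2 + k}}{3 F \left(2 + k\right)}$ ($l{\left(k,F \right)} = - \frac{\frac{-6 + \frac{1}{-1 + \left(3 + k\right)}}{-1 + \left(3 + k\right)} \frac{1}{F}}{3} = - \frac{\frac{-6 + \frac{1}{2 + k}}{2 + k} \frac{1}{F}}{3} = - \frac{\frac{1}{F} \frac{1}{2 + k} \left(-6 + \frac{1}{2 + k}\right)}{3} = - \frac{-6 + \frac{1}{2 + k}}{3 F \left(2 + k\right)}$)
$l{\left(68,26 \right)} - \left(-1919 + 1213\right) = \frac{11 + 6 \cdot 68}{3 \cdot 26 \left(2 + 68\right)^{2}} - \left(-1919 + 1213\right) = \frac{1}{3} \cdot \frac{1}{26} \cdot \frac{1}{4900} \left(11 + 408\right) - -706 = \frac{1}{3} \cdot \frac{1}{26} \cdot \frac{1}{4900} \cdot 419 + 706 = \frac{419}{382200} + 706 = \frac{269833619}{382200}$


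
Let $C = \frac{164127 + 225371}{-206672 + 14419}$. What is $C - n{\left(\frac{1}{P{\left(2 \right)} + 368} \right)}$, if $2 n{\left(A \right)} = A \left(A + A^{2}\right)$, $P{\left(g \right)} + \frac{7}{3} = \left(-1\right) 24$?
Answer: $- \frac{419447634018628}{207035453328125} \approx -2.026$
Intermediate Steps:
$P{\left(g \right)} = - \frac{79}{3}$ ($P{\left(g \right)} = - \frac{7}{3} - 24 = - \frac{79}{3}$)
$C = - \frac{389498}{192253}$ ($C = \frac{389498}{-192253} = 389498 \left(- \frac{1}{192253}\right) = - \frac{389498}{192253} \approx -2.026$)
$n{\left(A \right)} = \frac{A \left(A + A^{2}\right)}{2}$
$C - n{\left(\frac{1}{P{\left(2 \right)} + 368} \right)} = - \frac{389498}{192253} - \frac{\left(\frac{1}{- \frac{79}{3} + 368}\right)^{2} \left(1 + \frac{1}{- \frac{79}{3} + 368}\right)}{2} = - \frac{389498}{192253} - \frac{\left(\frac{1}{\frac{1025}{3}}\right)^{2} \left(1 + \frac{1}{\frac{1025}{3}}\right)}{2} = - \frac{389498}{192253} - \frac{\left(\frac{3}{1025}\right)^{2} \left(1 + \frac{3}{1025}\right)}{2} = - \frac{389498}{192253} - \frac{1}{2} \cdot \frac{9}{1050625} \cdot \frac{1028}{1025} = - \frac{389498}{192253} - \frac{4626}{1076890625} = - \frac{419447634018628}{207035453328125}$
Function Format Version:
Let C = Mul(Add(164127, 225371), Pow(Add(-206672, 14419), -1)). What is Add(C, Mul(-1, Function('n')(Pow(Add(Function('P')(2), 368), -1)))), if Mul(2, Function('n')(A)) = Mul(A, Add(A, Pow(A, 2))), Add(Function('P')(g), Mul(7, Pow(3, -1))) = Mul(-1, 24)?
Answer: Rational(-419447634018628, 207035453328125) ≈ -2.0260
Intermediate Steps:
Function('P')(g) = Rational(-79, 3) (Function('P')(g) = Add(Rational(-7, 3), Mul(-1, 24)) = Add(Rational(-7, 3), -24) = Rational(-79, 3))
C = Rational(-389498, 192253) (C = Mul(389498, Pow(-192253, -1)) = Mul(389498, Rational(-1, 192253)) = Rational(-389498, 192253) ≈ -2.0260)
Function('n')(A) = Mul(Rational(1, 2), A, Add(A, Pow(A, 2))) (Function('n')(A) = Mul(Rational(1, 2), Mul(A, Add(A, Pow(A, 2)))) = Mul(Rational(1, 2), A, Add(A, Pow(A, 2))))
Add(C, Mul(-1, Function('n')(Pow(Add(Function('P')(2), 368), -1)))) = Add(Rational(-389498, 192253), Mul(-1, Mul(Rational(1, 2), Pow(Pow(Add(Rational(-79, 3), 368), -1), 2), Add(1, Pow(Add(Rational(-79, 3), 368), -1))))) = Add(Rational(-389498, 192253), Mul(-1, Mul(Rational(1, 2), Pow(Pow(Rational(1025, 3), -1), 2), Add(1, Pow(Rational(1025, 3), -1))))) = Add(Rational(-389498, 192253), Mul(-1, Mul(Rational(1, 2), Pow(Rational(3, 1025), 2), Add(1, Rational(3, 1025))))) = Add(Rational(-389498, 192253), Mul(-1, Mul(Rational(1, 2), Rational(9, 1050625), Rational(1028, 1025)))) = Add(Rational(-389498, 192253), Mul(-1, Rational(4626, 1076890625))) = Add(Rational(-389498, 192253), Rational(-4626, 1076890625)) = Rational(-419447634018628, 207035453328125)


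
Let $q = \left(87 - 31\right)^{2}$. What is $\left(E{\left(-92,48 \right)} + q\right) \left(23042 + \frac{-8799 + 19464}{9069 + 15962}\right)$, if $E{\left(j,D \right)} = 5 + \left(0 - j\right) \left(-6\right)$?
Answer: $\frac{1493270389563}{25031} \approx 5.9657 \cdot 10^{7}$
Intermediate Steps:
$q = 3136$ ($q = 56^{2} = 3136$)
$E{\left(j,D \right)} = 5 + 6 j$ ($E{\left(j,D \right)} = 5 + - j \left(-6\right) = 5 + 6 j$)
$\left(E{\left(-92,48 \right)} + q\right) \left(23042 + \frac{-8799 + 19464}{9069 + 15962}\right) = \left(\left(5 + 6 \left(-92\right)\right) + 3136\right) \left(23042 + \frac{-8799 + 19464}{9069 + 15962}\right) = \left(\left(5 - 552\right) + 3136\right) \left(23042 + \frac{10665}{25031}\right) = \left(-547 + 3136\right) \left(23042 + 10665 \cdot \frac{1}{25031}\right) = 2589 \left(23042 + \frac{10665}{25031}\right) = 2589 \cdot \frac{576774967}{25031} = \frac{1493270389563}{25031}$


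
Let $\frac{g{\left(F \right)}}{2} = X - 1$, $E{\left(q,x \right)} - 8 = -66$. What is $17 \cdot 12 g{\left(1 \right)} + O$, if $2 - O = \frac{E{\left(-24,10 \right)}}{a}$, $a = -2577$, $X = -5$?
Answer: $- \frac{6303400}{2577} \approx -2446.0$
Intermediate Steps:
$E{\left(q,x \right)} = -58$ ($E{\left(q,x \right)} = 8 - 66 = -58$)
$O = \frac{5096}{2577}$ ($O = 2 - - \frac{58}{-2577} = 2 - \left(-58\right) \left(- \frac{1}{2577}\right) = 2 - \frac{58}{2577} = \frac{5096}{2577} \approx 1.9775$)
$g{\left(F \right)} = -12$ ($g{\left(F \right)} = 2 \left(-5 - 1\right) = 2 \left(-6\right) = -12$)
$17 \cdot 12 g{\left(1 \right)} + O = 17 \cdot 12 \left(-12\right) + \frac{5096}{2577} = 204 \left(-12\right) + \frac{5096}{2577} = -2448 + \frac{5096}{2577} = - \frac{6303400}{2577}$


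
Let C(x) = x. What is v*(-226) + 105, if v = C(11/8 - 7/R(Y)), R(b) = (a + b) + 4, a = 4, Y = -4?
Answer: 759/4 ≈ 189.75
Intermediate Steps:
R(b) = 8 + b (R(b) = (4 + b) + 4 = 8 + b)
v = -3/8 (v = 11/8 - 7/(8 - 4) = 11*(⅛) - 7/4 = 11/8 - 7*¼ = 11/8 - 7/4 = -3/8 ≈ -0.37500)
v*(-226) + 105 = -3/8*(-226) + 105 = 339/4 + 105 = 759/4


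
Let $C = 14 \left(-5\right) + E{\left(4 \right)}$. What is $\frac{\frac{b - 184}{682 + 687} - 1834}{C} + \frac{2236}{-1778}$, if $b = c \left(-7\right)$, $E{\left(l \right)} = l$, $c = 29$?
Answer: $\frac{2131381465}{80324706} \approx 26.535$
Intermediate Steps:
$b = -203$ ($b = 29 \left(-7\right) = -203$)
$C = -66$ ($C = 14 \left(-5\right) + 4 = -70 + 4 = -66$)
$\frac{\frac{b - 184}{682 + 687} - 1834}{C} + \frac{2236}{-1778} = \frac{\frac{-203 - 184}{682 + 687} - 1834}{-66} + \frac{2236}{-1778} = \left(- \frac{387}{1369} - 1834\right) \left(- \frac{1}{66}\right) + 2236 \left(- \frac{1}{1778}\right) = \left(\left(-387\right) \frac{1}{1369} - 1834\right) \left(- \frac{1}{66}\right) - \frac{1118}{889} = \left(- \frac{387}{1369} - 1834\right) \left(- \frac{1}{66}\right) - \frac{1118}{889} = \left(- \frac{2511133}{1369}\right) \left(- \frac{1}{66}\right) - \frac{1118}{889} = \frac{2511133}{90354} - \frac{1118}{889} = \frac{2131381465}{80324706}$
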